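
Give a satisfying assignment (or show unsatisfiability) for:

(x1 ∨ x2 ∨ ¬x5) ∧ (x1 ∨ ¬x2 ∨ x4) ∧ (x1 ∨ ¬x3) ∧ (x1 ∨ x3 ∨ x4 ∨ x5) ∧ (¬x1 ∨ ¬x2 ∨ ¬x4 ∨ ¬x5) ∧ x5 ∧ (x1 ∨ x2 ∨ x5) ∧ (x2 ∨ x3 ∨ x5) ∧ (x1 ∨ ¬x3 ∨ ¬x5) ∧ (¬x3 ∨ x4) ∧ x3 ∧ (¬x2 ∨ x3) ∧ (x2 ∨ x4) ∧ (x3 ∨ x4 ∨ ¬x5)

x1 = True; x2 = False; x3 = True; x4 = True; x5 = True

Unit clause (x5) forces x5 = True.
Unit clause (x3) forces x3 = True.
In (x1 ∨ ¬x3) only x1 is left, so x1 = True.
In (¬x3 ∨ x4) only x4 is left, so x4 = True.
In (¬x1 ∨ ¬x2 ∨ ¬x4 ∨ ¬x5) only ¬x2 is left, so x2 = False.
All clauses satisfied.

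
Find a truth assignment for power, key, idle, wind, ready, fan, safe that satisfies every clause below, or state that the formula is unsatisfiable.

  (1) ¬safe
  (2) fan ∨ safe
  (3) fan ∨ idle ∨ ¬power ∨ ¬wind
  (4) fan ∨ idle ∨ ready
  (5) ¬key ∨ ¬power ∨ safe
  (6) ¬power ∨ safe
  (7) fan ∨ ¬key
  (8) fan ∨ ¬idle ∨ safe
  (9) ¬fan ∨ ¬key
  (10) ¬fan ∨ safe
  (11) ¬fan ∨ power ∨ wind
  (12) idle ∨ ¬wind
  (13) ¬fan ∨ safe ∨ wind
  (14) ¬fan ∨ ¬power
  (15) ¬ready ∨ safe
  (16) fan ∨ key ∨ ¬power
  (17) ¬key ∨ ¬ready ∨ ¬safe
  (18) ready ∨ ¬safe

UNSATISFIABLE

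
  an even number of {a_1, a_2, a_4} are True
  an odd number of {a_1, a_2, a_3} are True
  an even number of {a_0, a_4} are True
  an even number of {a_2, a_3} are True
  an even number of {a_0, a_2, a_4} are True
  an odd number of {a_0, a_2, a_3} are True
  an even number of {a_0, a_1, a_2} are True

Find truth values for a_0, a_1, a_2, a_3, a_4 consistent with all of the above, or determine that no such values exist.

a_0=T, a_1=T, a_2=F, a_3=F, a_4=T

{a_1, a_2, a_4}: 2 true → even ✓
{a_1, a_2, a_3}: 1 true → odd ✓
{a_0, a_4}: 2 true → even ✓
{a_2, a_3}: 0 true → even ✓
{a_0, a_2, a_4}: 2 true → even ✓
{a_0, a_2, a_3}: 1 true → odd ✓
{a_0, a_1, a_2}: 2 true → even ✓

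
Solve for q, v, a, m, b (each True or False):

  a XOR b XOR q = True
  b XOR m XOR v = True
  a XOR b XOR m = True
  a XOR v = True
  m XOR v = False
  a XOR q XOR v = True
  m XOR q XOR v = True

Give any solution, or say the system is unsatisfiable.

Adding constraints 2, 3, 4 mod 2: every variable appears an even number of times on the left, so the left side is 0.
But the right sides sum to 1 (mod 2). 0 ≠ 1 — the system is inconsistent.

Unsatisfiable — no assignment works.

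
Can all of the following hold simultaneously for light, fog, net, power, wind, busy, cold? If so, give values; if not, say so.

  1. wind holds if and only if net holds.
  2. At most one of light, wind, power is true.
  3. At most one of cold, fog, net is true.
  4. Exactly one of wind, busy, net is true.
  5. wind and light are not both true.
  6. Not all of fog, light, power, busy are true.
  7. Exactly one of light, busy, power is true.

light = False; fog = False; net = False; power = False; wind = False; busy = True; cold = True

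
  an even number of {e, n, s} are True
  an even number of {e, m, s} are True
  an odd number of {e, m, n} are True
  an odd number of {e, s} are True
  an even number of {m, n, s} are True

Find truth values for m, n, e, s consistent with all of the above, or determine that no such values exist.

m = True, n = True, e = True, s = False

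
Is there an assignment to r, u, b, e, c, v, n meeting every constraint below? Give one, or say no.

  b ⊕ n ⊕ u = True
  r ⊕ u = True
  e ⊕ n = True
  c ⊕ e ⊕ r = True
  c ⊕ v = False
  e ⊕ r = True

r = False; u = True; b = False; e = True; c = False; v = False; n = False

b ⊕ n ⊕ u = F ⊕ F ⊕ T = True ✓
r ⊕ u = F ⊕ T = True ✓
e ⊕ n = T ⊕ F = True ✓
c ⊕ e ⊕ r = F ⊕ T ⊕ F = True ✓
c ⊕ v = F ⊕ F = False ✓
e ⊕ r = T ⊕ F = True ✓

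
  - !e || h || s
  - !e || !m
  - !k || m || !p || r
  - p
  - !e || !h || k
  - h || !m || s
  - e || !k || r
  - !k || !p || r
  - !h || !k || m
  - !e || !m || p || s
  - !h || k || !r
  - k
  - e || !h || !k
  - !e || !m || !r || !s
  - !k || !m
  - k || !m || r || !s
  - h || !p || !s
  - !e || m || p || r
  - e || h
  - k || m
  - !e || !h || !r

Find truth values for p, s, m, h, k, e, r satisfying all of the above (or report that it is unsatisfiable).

No satisfying assignment exists.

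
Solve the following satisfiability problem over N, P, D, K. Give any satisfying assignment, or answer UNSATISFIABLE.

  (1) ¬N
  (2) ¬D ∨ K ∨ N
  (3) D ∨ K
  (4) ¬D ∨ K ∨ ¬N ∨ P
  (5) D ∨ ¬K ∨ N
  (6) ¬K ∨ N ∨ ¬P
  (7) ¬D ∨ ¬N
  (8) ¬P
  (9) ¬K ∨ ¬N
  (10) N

Case N = True:
  Clause (¬N) is falsified — contradiction.
Case N = False:
  Clause (N) is falsified — contradiction.
Both cases fail, so the formula is unsatisfiable.

UNSATISFIABLE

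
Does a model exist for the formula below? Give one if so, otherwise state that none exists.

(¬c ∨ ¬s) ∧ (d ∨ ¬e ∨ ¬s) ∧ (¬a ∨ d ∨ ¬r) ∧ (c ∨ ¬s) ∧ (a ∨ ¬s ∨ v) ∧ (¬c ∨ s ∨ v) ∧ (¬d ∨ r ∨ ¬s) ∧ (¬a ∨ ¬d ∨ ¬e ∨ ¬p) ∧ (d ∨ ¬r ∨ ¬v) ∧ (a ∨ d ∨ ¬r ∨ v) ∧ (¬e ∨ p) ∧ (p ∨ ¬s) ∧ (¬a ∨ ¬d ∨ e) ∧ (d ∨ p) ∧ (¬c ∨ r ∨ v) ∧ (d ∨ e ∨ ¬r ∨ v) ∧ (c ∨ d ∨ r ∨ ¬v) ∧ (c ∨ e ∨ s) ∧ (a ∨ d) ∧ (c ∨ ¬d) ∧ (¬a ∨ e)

Set e = True.
  then (¬e ∨ p) forces p = True.
Set d = False.
  then (d ∨ ¬e ∨ ¬s) forces s = False.
  then (a ∨ d) forces a = True.
  then (¬a ∨ d ∨ ¬r) forces r = False.
Set c = False.
  then (c ∨ d ∨ r ∨ ¬v) forces v = False.
All clauses satisfied.

e = True, d = False, c = False, p = True, v = False, s = False, r = False, a = True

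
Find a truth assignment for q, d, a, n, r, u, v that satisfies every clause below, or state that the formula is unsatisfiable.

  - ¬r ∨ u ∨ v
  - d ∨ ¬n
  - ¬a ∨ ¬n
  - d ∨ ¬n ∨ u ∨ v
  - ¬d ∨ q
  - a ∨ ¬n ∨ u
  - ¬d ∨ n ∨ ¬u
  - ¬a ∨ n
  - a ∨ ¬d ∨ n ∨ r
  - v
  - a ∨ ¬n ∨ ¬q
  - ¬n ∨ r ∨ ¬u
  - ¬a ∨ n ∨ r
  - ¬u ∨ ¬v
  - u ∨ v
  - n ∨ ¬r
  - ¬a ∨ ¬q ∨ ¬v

Unit clause (v) forces v = True.
In (¬u ∨ ¬v) only ¬u is left, so u = False.
Set q = True.
  then (¬a ∨ ¬q ∨ ¬v) forces a = False.
  then (a ∨ ¬n ∨ u) forces n = False.
  then (n ∨ ¬r) forces r = False.
  then (a ∨ ¬d ∨ n ∨ r) forces d = False.
All clauses satisfied.

q=T, d=F, a=F, n=F, r=F, u=F, v=T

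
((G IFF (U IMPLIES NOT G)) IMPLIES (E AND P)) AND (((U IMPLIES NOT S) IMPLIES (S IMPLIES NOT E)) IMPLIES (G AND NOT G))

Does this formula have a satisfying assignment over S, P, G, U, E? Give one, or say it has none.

S=T; P=T; G=T; U=F; E=T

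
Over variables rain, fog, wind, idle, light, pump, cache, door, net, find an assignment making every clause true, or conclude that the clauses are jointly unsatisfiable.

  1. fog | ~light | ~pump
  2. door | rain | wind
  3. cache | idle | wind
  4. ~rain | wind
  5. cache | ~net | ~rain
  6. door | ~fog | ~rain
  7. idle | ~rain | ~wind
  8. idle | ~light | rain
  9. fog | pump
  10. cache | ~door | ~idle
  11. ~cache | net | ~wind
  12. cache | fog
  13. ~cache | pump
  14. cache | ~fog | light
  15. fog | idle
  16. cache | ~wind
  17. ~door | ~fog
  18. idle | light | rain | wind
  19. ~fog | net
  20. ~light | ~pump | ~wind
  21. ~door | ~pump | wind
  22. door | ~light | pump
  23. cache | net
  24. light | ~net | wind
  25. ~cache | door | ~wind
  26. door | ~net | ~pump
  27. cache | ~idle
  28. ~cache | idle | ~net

Set rain = False.
Try fog = True:
  (~door | ~fog) forces door = False.
  (door | rain | wind) forces wind = True.
  (cache | ~wind) forces cache = True.
  clause (~cache | door | ~wind) is falsified — backtrack.
So fog = False.
  then (fog | pump) forces pump = True.
  then (cache | fog) forces cache = True.
  then (fog | idle) forces idle = True.
  then (fog | ~light | ~pump) forces light = False.
Set wind = True.
  then (~cache | net | ~wind) forces net = True.
  then (~cache | door | ~wind) forces door = True.
All clauses satisfied.

rain=F, fog=F, wind=T, idle=T, light=F, pump=T, cache=T, door=T, net=T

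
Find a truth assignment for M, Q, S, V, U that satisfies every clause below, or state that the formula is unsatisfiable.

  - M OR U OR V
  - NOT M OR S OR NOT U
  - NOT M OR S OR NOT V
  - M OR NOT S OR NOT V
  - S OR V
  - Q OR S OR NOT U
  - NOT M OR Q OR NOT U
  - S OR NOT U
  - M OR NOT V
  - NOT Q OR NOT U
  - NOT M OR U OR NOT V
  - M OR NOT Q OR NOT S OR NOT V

M = True, Q = False, S = True, V = False, U = False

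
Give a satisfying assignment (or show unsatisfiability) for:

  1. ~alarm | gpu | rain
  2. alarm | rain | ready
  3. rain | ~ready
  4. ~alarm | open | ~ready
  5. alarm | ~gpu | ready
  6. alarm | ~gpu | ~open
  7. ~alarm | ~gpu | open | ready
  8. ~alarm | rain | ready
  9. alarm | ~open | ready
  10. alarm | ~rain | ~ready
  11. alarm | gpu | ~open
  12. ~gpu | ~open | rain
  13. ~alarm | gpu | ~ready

Set gpu = True.
Try rain = False:
  (rain | ~ready) forces ready = False.
  (alarm | rain | ready) forces alarm = True.
  clause (~alarm | rain | ready) is falsified — backtrack.
So rain = True.
Set ready = False.
  then (alarm | ~gpu | ready) forces alarm = True.
  then (~alarm | ~gpu | open | ready) forces open = True.
All clauses satisfied.

gpu: True, rain: True, ready: False, alarm: True, open: True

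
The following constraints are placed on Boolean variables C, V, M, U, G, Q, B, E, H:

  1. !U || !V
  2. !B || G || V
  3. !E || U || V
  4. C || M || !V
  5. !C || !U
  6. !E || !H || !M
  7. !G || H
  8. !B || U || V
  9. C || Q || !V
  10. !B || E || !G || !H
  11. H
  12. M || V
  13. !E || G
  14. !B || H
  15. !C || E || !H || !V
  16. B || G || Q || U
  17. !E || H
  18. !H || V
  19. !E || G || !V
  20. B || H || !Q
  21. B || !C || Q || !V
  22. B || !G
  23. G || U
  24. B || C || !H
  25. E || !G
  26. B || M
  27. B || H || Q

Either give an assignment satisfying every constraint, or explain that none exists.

Unit clause (H) forces H = True.
In (!H || V) only V is left, so V = True.
In (!U || !V) only !U is left, so U = False.
In (G || U) only G is left, so G = True.
In (E || !G) only E is left, so E = True.
In (!E || !H || !M) only !M is left, so M = False.
In (B || !G) only B is left, so B = True.
In (C || M || !V) only C is left, so C = True.
Set Q = False.
All clauses satisfied.

C = True, V = True, M = False, U = False, G = True, Q = False, B = True, E = True, H = True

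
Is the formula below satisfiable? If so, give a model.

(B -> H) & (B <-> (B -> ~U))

B: True, H: True, U: False

  B -> H = True
  B <-> (B -> ~U) = True
    B -> ~U = True
      ~U = True
Both conjuncts True, so the formula holds.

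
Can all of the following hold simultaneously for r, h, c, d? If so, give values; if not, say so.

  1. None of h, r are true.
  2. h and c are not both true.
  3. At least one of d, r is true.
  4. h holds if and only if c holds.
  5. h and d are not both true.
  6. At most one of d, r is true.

r = False, h = False, c = False, d = True

  (1) {h, r}: 0 true — none ✓
  (2) h=F, c=F — not both ✓
  (3) {d, r}: 1 true — at least one ✓
  (4) h=F, c=F — same ✓
  (5) h=F, d=T — not both ✓
  (6) {d, r}: 1 true — at most one ✓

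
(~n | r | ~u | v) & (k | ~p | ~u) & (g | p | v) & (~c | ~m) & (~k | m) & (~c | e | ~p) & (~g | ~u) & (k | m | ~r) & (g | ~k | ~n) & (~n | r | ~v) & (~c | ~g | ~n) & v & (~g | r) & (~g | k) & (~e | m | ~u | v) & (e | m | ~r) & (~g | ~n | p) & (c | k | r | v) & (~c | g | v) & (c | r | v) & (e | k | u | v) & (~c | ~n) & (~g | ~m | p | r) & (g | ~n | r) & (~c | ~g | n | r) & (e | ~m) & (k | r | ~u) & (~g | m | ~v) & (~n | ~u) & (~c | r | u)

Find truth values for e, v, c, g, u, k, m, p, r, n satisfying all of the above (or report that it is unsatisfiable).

Unit clause (v) forces v = True.
Set e = True.
Set c = False.
Set g = False.
Set u = False.
Set k = False.
Set m = True.
Set p = False.
Set r = True.
Set n = True.
All clauses satisfied.

e = True, v = True, c = False, g = False, u = False, k = False, m = True, p = False, r = True, n = True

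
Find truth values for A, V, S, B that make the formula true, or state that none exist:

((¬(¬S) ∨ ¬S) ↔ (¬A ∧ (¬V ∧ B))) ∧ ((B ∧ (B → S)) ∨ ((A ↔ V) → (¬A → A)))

A = False, V = False, S = True, B = True

  (¬(¬S) ∨ ¬S) ↔ (¬A ∧ (¬V ∧ B)) = True
    ¬(¬S) ∨ ¬S = True
      ¬(¬S) = True
        ¬S = False
      ¬S = False
    ¬A ∧ (¬V ∧ B) = True
      ¬A = True
      ¬V ∧ B = True
        ¬V = True
  (B ∧ (B → S)) ∨ ((A ↔ V) → (¬A → A)) = True
    B ∧ (B → S) = True
      B → S = True
    (A ↔ V) → (¬A → A) = False
      A ↔ V = True
      ¬A → A = False
        ¬A = True
Both conjuncts True, so the formula holds.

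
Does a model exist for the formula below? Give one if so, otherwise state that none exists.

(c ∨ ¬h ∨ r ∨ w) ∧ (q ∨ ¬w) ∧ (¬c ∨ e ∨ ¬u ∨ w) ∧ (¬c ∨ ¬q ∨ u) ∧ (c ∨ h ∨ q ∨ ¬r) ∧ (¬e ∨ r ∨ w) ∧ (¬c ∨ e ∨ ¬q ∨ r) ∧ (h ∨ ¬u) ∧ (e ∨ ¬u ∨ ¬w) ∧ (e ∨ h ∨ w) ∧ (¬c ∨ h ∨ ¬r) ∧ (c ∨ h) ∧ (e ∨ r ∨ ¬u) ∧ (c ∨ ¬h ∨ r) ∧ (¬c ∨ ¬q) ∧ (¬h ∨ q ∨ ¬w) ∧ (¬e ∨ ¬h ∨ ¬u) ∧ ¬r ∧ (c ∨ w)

Unit clause (¬r) forces r = False.
Try w = True:
  (q ∨ ¬w) forces q = True.
  (¬c ∨ ¬q) forces c = False.
  (c ∨ h) forces h = True.
  clause (c ∨ ¬h ∨ r) is falsified — backtrack.
So w = False.
  then (¬e ∨ r ∨ w) forces e = False.
  then (e ∨ h ∨ w) forces h = True.
  then (e ∨ r ∨ ¬u) forces u = False.
  then (c ∨ ¬h ∨ r) forces c = True.
  then (¬c ∨ ¬q) forces q = False.
All clauses satisfied.

r = False; w = False; q = False; e = False; h = True; u = False; c = True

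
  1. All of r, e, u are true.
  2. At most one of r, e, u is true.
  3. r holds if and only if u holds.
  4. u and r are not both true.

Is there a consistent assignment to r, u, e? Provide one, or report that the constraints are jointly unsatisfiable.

UNSATISFIABLE

Case r = True:
  (1) forces e = True.
  Constraint (2) is violated (r=T, e=T) — contradiction.
Case r = False:
  Constraint (1) is violated (r=F) — contradiction.
Both cases fail — unsatisfiable.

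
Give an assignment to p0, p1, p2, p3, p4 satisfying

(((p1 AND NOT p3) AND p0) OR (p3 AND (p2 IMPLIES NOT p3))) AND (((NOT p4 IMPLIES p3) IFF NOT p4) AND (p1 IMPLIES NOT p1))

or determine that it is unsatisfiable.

p0 = True; p1 = False; p2 = False; p3 = True; p4 = False

  ((p1 AND NOT p3) AND p0) OR (p3 AND (p2 IMPLIES NOT p3)) = True
    (p1 AND NOT p3) AND p0 = False
      p1 AND NOT p3 = False
        NOT p3 = False
    p3 AND (p2 IMPLIES NOT p3) = True
      p2 IMPLIES NOT p3 = True
        NOT p3 = False
  ((NOT p4 IMPLIES p3) IFF NOT p4) AND (p1 IMPLIES NOT p1) = True
    (NOT p4 IMPLIES p3) IFF NOT p4 = True
      NOT p4 IMPLIES p3 = True
        NOT p4 = True
      NOT p4 = True
    p1 IMPLIES NOT p1 = True
      NOT p1 = True
Both conjuncts True, so the formula holds.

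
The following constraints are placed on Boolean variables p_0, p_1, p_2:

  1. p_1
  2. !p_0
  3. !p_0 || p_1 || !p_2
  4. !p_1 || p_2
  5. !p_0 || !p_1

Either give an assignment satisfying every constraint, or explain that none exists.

Unit clause (p_1) forces p_1 = True.
Unit clause (!p_0) forces p_0 = False.
In (!p_1 || p_2) only p_2 is left, so p_2 = True.
Check each clause:
  (p_1): p_1 holds.
  (!p_0): !p_0 holds.
  (!p_0 || p_1 || !p_2): !p_0 holds.
  (!p_1 || p_2): p_2 holds.
  (!p_0 || !p_1): !p_0 holds.
All clauses satisfied.

p_0=F, p_1=T, p_2=T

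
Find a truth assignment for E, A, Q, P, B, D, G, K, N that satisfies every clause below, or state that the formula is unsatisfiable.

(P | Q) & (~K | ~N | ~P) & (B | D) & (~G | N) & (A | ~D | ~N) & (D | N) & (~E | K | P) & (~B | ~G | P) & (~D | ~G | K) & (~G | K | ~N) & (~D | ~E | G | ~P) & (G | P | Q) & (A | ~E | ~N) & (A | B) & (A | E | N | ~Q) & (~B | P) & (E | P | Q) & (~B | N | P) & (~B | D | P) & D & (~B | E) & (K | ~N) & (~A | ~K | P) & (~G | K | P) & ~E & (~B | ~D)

Unit clause (D) forces D = True.
Unit clause (~E) forces E = False.
In (~B | ~D) only ~B is left, so B = False.
In (A | B) only A is left, so A = True.
Set Q = False.
  then (P | Q) forces P = True.
Try G = True:
  (~G | N) forces N = True.
  (~K | ~N | ~P) forces K = False.
  clause (~D | ~G | K) is falsified — backtrack.
So G = False.
Set K = True.
  then (~K | ~N | ~P) forces N = False.
All clauses satisfied.

E = False, A = True, Q = False, P = True, B = False, D = True, G = False, K = True, N = False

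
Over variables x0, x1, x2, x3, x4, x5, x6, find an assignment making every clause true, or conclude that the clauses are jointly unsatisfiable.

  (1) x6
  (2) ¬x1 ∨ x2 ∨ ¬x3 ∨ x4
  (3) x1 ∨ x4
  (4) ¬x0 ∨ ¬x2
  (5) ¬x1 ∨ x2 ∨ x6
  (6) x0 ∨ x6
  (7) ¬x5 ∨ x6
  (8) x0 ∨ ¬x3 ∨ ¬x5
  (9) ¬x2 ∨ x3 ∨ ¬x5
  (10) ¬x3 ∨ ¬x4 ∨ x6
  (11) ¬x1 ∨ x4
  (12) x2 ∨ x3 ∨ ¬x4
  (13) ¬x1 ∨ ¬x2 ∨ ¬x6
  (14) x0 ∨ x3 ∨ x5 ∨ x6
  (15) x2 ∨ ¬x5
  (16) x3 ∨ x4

Unit clause (x6) forces x6 = True.
Set x0 = True.
  then (¬x0 ∨ ¬x2) forces x2 = False.
  then (x2 ∨ ¬x5) forces x5 = False.
Set x1 = False.
  then (x1 ∨ x4) forces x4 = True.
  then (x2 ∨ x3 ∨ ¬x4) forces x3 = True.
All clauses satisfied.

x0: True; x1: False; x2: False; x3: True; x4: True; x5: False; x6: True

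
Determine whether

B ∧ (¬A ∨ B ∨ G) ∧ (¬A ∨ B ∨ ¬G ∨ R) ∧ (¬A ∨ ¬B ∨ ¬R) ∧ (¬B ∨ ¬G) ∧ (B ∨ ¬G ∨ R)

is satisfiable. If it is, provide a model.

Unit clause (B) forces B = True.
In (¬B ∨ ¬G) only ¬G is left, so G = False.
Set A = True.
  then (¬A ∨ ¬B ∨ ¬R) forces R = False.
Check each clause:
  (B): B holds.
  (¬A ∨ B ∨ G): B holds.
  (¬A ∨ B ∨ ¬G ∨ R): B holds.
  (¬A ∨ ¬B ∨ ¬R): ¬R holds.
  (¬B ∨ ¬G): ¬G holds.
  (B ∨ ¬G ∨ R): B holds.
All clauses satisfied.

B: True, G: False, A: True, R: False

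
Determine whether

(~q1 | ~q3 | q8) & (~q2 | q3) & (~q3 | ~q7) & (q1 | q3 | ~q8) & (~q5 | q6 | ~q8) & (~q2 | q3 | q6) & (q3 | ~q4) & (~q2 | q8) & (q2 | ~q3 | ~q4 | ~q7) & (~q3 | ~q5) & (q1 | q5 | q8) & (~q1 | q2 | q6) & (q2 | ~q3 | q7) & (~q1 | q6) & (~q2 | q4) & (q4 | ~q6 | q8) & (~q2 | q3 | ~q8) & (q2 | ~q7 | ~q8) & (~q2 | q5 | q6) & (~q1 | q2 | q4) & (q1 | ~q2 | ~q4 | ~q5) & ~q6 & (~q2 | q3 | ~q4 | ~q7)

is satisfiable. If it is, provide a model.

Unit clause (~q6) forces q6 = False.
In (~q1 | q6) only ~q1 is left, so q1 = False.
Set q2 = False.
Try q3 = True:
  (~q3 | ~q7) forces q7 = False.
  clause (q2 | ~q3 | q7) is falsified — backtrack.
So q3 = False.
  then (q1 | q3 | ~q8) forces q8 = False.
  then (q3 | ~q4) forces q4 = False.
  then (q1 | q5 | q8) forces q5 = True.
Set q7 = False.
All clauses satisfied.

q1: False, q2: False, q3: False, q4: False, q5: True, q6: False, q7: False, q8: False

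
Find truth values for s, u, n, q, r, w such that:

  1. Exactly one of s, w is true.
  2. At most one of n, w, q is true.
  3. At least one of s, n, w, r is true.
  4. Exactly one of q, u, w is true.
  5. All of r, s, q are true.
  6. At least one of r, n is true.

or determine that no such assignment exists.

s=T, u=F, n=F, q=T, r=T, w=F

  (1) {s, w}: 1 true — exactly one ✓
  (2) {n, w, q}: 1 true — at most one ✓
  (3) {s, n, w, r}: 2 true — at least one ✓
  (4) {q, u, w}: 1 true — exactly one ✓
  (5) {r, s, q}: all 3 true ✓
  (6) {r, n}: 1 true — at least one ✓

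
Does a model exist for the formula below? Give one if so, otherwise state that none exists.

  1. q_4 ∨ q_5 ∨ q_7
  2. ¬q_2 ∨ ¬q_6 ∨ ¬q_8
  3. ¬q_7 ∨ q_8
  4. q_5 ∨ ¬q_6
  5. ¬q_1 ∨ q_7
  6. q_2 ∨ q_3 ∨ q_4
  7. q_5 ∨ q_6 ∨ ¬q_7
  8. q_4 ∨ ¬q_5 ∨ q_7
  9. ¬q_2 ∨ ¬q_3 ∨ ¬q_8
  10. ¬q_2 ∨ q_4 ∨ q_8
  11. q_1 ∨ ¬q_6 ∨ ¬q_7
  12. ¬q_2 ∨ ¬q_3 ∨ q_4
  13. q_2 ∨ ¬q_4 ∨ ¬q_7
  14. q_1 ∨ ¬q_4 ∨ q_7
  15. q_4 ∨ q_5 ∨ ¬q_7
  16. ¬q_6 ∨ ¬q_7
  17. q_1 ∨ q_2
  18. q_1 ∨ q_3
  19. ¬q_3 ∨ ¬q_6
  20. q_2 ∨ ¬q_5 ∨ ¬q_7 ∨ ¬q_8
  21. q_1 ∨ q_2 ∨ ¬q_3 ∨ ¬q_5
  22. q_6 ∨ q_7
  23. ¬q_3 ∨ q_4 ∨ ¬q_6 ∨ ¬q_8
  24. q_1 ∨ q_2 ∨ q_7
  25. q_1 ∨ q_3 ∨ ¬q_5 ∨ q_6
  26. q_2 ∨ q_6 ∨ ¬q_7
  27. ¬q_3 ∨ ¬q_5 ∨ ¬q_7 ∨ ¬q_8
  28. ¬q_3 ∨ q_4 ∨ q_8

q_1 = True, q_2 = True, q_3 = False, q_4 = False, q_5 = True, q_6 = False, q_7 = True, q_8 = True

Set q_1 = True.
  then (¬q_1 ∨ q_7) forces q_7 = True.
  then (¬q_6 ∨ ¬q_7) forces q_6 = False.
  then (q_2 ∨ q_6 ∨ ¬q_7) forces q_2 = True.
  then (¬q_7 ∨ q_8) forces q_8 = True.
  then (q_5 ∨ q_6 ∨ ¬q_7) forces q_5 = True.
  then (¬q_2 ∨ ¬q_3 ∨ ¬q_8) forces q_3 = False.
Set q_4 = False.
All clauses satisfied.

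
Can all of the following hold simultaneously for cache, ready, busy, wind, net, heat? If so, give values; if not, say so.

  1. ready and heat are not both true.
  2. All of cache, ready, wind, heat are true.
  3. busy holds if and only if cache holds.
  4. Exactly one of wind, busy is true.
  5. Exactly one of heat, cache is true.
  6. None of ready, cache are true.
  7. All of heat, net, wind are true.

Unsatisfiable

Case cache = True:
  Constraint (6) is violated (cache=T) — contradiction.
Case cache = False:
  Constraint (2) is violated (cache=F) — contradiction.
Both cases fail — unsatisfiable.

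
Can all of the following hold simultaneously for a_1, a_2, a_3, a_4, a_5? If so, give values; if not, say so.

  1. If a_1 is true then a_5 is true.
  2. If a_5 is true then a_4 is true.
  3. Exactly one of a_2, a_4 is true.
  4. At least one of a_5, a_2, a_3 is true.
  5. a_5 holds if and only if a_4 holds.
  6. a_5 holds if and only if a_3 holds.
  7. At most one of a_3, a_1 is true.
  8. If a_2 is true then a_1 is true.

a_1: False, a_2: False, a_3: True, a_4: True, a_5: True

  (1) a_1=F ⇒ a_5: vacuous ✓
  (2) a_5=T ⇒ a_4: T ✓
  (3) {a_2, a_4}: 1 true — exactly one ✓
  (4) {a_5, a_2, a_3}: 2 true — at least one ✓
  (5) a_5=T, a_4=T — same ✓
  (6) a_5=T, a_3=T — same ✓
  (7) {a_3, a_1}: 1 true — at most one ✓
  (8) a_2=F ⇒ a_1: vacuous ✓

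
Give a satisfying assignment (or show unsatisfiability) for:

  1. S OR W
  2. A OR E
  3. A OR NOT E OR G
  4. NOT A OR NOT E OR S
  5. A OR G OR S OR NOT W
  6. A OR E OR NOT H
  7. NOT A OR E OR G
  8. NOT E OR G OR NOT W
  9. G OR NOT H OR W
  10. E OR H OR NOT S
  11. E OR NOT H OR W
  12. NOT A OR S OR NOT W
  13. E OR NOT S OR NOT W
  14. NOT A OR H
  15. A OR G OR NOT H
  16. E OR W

H = True; E = True; G = True; S = False; A = False; W = True

Set H = True.
Set E = True.
Set G = True.
Set S = False.
  then (S OR W) forces W = True.
  then (NOT A OR NOT E OR S) forces A = False.
All clauses satisfied.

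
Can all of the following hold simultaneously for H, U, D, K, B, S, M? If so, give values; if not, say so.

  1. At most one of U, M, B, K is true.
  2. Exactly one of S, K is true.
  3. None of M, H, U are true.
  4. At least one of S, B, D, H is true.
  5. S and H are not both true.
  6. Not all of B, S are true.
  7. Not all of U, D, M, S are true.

H: False, U: False, D: False, K: False, B: False, S: True, M: False

  (1) {U, M, B, K}: 0 true — at most one ✓
  (2) {S, K}: 1 true — exactly one ✓
  (3) {M, H, U}: 0 true — none ✓
  (4) {S, B, D, H}: 1 true — at least one ✓
  (5) S=T, H=F — not both ✓
  (6) {B, S}: 1/2 true — not all ✓
  (7) {U, D, M, S}: 1/4 true — not all ✓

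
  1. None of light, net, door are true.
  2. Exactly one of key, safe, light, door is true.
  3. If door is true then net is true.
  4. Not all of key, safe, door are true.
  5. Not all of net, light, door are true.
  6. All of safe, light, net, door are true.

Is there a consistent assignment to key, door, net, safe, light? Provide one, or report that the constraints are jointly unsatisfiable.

Unsatisfiable — no assignment works.

Case door = True:
  Constraint (1) is violated (door=T) — contradiction.
Case door = False:
  Constraint (6) is violated (door=F) — contradiction.
Both cases fail — unsatisfiable.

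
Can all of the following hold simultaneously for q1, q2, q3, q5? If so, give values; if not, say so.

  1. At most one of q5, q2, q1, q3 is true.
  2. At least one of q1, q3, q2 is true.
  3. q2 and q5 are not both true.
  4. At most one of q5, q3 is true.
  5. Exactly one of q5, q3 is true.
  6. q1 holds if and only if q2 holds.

q1 = False, q2 = False, q3 = True, q5 = False

  (1) {q5, q2, q1, q3}: 1 true — at most one ✓
  (2) {q1, q3, q2}: 1 true — at least one ✓
  (3) q2=F, q5=F — not both ✓
  (4) {q5, q3}: 1 true — at most one ✓
  (5) {q5, q3}: 1 true — exactly one ✓
  (6) q1=F, q2=F — same ✓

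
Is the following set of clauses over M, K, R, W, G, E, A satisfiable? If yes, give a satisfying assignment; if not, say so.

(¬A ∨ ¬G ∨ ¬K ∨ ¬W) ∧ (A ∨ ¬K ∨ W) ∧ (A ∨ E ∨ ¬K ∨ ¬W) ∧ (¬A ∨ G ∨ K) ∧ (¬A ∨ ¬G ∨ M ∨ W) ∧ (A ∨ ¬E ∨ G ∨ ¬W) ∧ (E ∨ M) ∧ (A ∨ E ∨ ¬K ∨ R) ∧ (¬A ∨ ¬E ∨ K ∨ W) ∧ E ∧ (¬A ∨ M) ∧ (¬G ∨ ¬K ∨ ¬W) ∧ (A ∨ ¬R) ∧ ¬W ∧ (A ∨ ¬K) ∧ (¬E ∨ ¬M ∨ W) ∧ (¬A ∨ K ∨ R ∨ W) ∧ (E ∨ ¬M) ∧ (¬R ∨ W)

M = False, K = False, R = False, W = False, G = True, E = True, A = False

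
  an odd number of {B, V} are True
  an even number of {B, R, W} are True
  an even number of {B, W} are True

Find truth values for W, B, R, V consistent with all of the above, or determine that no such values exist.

W = False; B = False; R = False; V = True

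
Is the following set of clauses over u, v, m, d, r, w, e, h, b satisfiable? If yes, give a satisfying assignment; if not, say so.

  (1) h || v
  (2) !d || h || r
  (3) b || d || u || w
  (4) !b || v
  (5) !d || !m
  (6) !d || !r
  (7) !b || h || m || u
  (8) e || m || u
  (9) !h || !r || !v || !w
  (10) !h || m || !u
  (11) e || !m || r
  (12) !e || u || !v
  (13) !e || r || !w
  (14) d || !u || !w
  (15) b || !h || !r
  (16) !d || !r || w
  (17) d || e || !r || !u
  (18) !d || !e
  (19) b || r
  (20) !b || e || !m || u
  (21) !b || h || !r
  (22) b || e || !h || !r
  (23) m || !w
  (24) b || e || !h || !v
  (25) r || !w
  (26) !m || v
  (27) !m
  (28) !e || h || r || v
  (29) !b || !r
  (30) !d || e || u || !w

u = True, v = True, m = False, d = False, r = False, w = False, e = False, h = False, b = True

Unit clause (!m) forces m = False.
In (m || !w) only !w is left, so w = False.
Set u = True.
  then (!h || m || !u) forces h = False.
  then (h || v) forces v = True.
Set d = False.
Set r = False.
  then (b || r) forces b = True.
Set e = False.
All clauses satisfied.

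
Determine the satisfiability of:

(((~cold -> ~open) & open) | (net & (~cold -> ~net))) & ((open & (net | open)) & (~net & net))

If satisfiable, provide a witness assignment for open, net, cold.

No satisfying assignment exists.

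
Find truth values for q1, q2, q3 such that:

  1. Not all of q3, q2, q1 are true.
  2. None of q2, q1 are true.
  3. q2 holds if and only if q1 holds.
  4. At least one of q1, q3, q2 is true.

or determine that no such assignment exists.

q1 = False, q2 = False, q3 = True

  (1) {q3, q2, q1}: 1/3 true — not all ✓
  (2) {q2, q1}: 0 true — none ✓
  (3) q2=F, q1=F — same ✓
  (4) {q1, q3, q2}: 1 true — at least one ✓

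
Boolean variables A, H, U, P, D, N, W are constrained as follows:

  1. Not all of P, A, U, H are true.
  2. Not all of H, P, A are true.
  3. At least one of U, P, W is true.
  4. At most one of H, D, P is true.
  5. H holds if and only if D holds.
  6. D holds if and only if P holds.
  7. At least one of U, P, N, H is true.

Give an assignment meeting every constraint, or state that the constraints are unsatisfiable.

A = False, H = False, U = True, P = False, D = False, N = False, W = False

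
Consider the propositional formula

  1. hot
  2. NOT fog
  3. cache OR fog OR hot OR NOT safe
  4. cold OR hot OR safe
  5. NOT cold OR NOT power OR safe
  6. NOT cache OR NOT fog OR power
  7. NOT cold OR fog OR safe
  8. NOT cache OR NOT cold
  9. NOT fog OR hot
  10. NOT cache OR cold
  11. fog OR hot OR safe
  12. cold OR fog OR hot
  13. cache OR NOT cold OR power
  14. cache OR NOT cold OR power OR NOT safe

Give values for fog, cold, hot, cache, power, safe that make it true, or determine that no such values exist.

Unit clause (hot) forces hot = True.
Unit clause (NOT fog) forces fog = False.
Set cold = False.
  then (NOT cache OR cold) forces cache = False.
Set power = True.
Set safe = False.
All clauses satisfied.

fog: False; cold: False; hot: True; cache: False; power: True; safe: False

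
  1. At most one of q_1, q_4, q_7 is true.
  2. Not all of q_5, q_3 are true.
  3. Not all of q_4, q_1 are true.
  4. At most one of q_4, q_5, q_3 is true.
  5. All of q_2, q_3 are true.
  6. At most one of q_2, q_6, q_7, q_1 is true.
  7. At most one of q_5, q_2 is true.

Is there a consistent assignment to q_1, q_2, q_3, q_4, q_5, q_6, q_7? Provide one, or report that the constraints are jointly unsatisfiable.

q_1 = False, q_2 = True, q_3 = True, q_4 = False, q_5 = False, q_6 = False, q_7 = False

  (1) {q_1, q_4, q_7}: 0 true — at most one ✓
  (2) {q_5, q_3}: 1/2 true — not all ✓
  (3) {q_4, q_1}: 0/2 true — not all ✓
  (4) {q_4, q_5, q_3}: 1 true — at most one ✓
  (5) {q_2, q_3}: all 2 true ✓
  (6) {q_2, q_6, q_7, q_1}: 1 true — at most one ✓
  (7) {q_5, q_2}: 1 true — at most one ✓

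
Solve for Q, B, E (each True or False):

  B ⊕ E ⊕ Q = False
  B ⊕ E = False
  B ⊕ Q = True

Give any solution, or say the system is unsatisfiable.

Q = False, B = True, E = True

B ⊕ E ⊕ Q = T ⊕ T ⊕ F = False ✓
B ⊕ E = T ⊕ T = False ✓
B ⊕ Q = T ⊕ F = True ✓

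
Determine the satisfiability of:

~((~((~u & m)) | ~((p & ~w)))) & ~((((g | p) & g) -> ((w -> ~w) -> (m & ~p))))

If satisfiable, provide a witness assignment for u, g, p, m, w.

u: False, g: True, p: True, m: True, w: False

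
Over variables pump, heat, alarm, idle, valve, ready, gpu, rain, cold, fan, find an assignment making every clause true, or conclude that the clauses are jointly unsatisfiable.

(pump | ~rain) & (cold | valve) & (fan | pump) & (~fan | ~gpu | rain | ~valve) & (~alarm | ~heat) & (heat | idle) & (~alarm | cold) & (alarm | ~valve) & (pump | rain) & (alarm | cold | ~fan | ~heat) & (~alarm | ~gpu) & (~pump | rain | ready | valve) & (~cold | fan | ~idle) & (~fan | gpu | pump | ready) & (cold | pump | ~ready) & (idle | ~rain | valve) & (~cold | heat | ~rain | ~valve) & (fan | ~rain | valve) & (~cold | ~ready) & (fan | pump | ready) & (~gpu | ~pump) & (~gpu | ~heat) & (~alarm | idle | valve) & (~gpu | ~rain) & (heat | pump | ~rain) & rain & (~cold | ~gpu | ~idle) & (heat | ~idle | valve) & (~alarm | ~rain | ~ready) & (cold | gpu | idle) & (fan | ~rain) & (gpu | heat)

pump = True, heat = True, alarm = False, idle = True, valve = False, ready = False, gpu = False, rain = True, cold = True, fan = True

Unit clause (rain) forces rain = True.
In (fan | ~rain) only fan is left, so fan = True.
In (pump | ~rain) only pump is left, so pump = True.
In (~gpu | ~pump) only ~gpu is left, so gpu = False.
In (gpu | heat) only heat is left, so heat = True.
In (~alarm | ~heat) only ~alarm is left, so alarm = False.
In (alarm | ~valve) only ~valve is left, so valve = False.
In (alarm | cold | ~fan | ~heat) only cold is left, so cold = True.
In (idle | ~rain | valve) only idle is left, so idle = True.
In (~cold | ~ready) only ~ready is left, so ready = False.
All clauses satisfied.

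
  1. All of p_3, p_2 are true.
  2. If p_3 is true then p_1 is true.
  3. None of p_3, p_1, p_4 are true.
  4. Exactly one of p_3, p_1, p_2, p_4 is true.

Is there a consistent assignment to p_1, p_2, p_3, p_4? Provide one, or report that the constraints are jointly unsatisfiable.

UNSATISFIABLE

Case p_3 = True:
  Constraint (3) is violated (p_3=T) — contradiction.
Case p_3 = False:
  Constraint (1) is violated (p_3=F) — contradiction.
Both cases fail — unsatisfiable.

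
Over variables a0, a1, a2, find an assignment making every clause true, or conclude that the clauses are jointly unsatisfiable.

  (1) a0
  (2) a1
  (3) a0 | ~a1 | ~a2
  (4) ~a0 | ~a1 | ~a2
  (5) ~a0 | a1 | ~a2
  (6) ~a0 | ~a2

Unit clause (a0) forces a0 = True.
Unit clause (a1) forces a1 = True.
In (~a0 | ~a1 | ~a2) only ~a2 is left, so a2 = False.
Check each clause:
  (a0): a0 holds.
  (a1): a1 holds.
  (a0 | ~a1 | ~a2): a0 holds.
  (~a0 | ~a1 | ~a2): ~a2 holds.
  (~a0 | a1 | ~a2): a1 holds.
  (~a0 | ~a2): ~a2 holds.
All clauses satisfied.

a0 = True; a1 = True; a2 = False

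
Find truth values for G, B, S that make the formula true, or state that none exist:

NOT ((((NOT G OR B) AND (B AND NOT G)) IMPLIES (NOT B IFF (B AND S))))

G = False, B = True, S = True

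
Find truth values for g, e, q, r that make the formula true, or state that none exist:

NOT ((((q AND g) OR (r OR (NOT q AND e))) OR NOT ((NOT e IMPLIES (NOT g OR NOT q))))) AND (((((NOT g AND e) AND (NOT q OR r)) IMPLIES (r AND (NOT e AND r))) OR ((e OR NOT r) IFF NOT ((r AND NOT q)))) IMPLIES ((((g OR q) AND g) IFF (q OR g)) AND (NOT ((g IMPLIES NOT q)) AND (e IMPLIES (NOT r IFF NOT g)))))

Unsatisfiable — no assignment works.

Case r = True: the conjunct NOT ((((q AND g) OR (r OR (NOT q AND e))) OR NOT ((NOT e IMPLIES (NOT g OR NOT q))))) becomes NOT ((True OR NOT ((NOT e IMPLIES (NOT g OR NOT q))))) = False.
Case r = False: the formula simplifies to NOT ((((q AND g) OR (NOT q AND e)) OR NOT ((NOT e IMPLIES (NOT g OR NOT q))))) AND ((((g OR q) AND g) IFF (q OR g)) AND (NOT ((g IMPLIES NOT q)) AND (e IMPLIES NOT g))).
  q = True: simplifies to NOT ((g OR NOT ((NOT e IMPLIES NOT g)))) AND (g AND (NOT (NOT g) AND (e IMPLIES NOT g))).
    g = True: the conjunct NOT ((g OR NOT ((NOT e IMPLIES NOT g)))) becomes NOT ((True OR NOT e)) = False.
    g = False: the conjunct g is False.
  q = False: the conjunct NOT ((g IMPLIES NOT q)) becomes NOT ((g IMPLIES True)) = False.
Both cases fail — unsatisfiable.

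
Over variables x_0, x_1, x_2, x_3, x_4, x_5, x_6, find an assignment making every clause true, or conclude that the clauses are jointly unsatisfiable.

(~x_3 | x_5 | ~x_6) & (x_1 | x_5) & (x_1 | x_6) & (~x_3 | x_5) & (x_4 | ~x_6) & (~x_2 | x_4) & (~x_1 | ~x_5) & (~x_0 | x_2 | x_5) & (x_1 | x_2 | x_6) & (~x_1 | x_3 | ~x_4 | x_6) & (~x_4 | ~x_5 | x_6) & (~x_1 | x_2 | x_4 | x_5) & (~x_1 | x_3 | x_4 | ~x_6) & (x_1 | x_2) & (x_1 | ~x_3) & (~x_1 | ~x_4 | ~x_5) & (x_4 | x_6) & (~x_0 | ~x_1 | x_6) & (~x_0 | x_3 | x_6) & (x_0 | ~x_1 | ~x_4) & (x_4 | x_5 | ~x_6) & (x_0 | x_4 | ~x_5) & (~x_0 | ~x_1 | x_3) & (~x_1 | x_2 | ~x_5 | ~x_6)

Set x_0 = False.
Set x_1 = False.
  then (x_1 | x_5) forces x_5 = True.
  then (x_1 | x_6) forces x_6 = True.
  then (x_4 | ~x_6) forces x_4 = True.
  then (x_1 | x_2) forces x_2 = True.
  then (x_1 | ~x_3) forces x_3 = False.
All clauses satisfied.

x_0=F, x_1=F, x_2=T, x_3=F, x_4=T, x_5=T, x_6=T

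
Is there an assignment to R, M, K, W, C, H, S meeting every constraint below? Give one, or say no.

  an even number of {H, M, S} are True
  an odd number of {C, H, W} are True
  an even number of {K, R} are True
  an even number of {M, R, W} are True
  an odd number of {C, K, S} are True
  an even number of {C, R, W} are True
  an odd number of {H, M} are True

R = True; M = True; K = True; W = False; C = True; H = False; S = True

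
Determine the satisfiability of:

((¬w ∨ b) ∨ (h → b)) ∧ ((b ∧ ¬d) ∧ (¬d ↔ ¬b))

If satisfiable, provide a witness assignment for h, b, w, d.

Case b = True: the formula simplifies to ¬d ∧ d.
  d = True: the conjunct ¬d is False.
  d = False: the conjunct d is False.
Case b = False: the conjunct b is False.
Both cases fail — unsatisfiable.

No satisfying assignment exists.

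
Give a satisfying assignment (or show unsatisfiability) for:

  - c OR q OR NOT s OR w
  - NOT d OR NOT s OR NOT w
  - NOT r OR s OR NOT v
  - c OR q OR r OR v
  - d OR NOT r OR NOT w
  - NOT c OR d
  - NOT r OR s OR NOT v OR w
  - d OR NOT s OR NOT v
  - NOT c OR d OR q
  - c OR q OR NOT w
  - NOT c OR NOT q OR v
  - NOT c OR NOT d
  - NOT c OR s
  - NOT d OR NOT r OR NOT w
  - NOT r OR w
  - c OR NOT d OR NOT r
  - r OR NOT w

w=F, r=F, v=F, d=F, c=F, s=T, q=T

Set w = False.
  then (NOT r OR w) forces r = False.
Set v = False.
Set d = False.
  then (NOT c OR d) forces c = False.
  then (c OR q OR r OR v) forces q = True.
Set s = True.
All clauses satisfied.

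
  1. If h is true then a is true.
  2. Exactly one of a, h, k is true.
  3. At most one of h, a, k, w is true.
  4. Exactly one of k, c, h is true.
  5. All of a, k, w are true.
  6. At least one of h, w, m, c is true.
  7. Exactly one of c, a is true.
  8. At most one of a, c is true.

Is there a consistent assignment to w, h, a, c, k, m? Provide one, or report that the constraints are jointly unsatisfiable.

Case k = True:
  (2) with k=T forces a = False.
  Constraint (5) is violated (a=F) — contradiction.
Case k = False:
  Constraint (5) is violated (k=F) — contradiction.
Both cases fail — unsatisfiable.

The formula is unsatisfiable.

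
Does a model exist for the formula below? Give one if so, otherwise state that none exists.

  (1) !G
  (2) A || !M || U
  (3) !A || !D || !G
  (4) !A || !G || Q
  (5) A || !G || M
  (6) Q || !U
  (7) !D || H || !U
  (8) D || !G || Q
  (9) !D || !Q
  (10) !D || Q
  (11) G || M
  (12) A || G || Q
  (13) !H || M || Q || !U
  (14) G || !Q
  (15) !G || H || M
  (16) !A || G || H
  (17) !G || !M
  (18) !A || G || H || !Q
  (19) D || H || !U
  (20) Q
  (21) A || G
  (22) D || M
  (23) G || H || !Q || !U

No satisfying assignment exists.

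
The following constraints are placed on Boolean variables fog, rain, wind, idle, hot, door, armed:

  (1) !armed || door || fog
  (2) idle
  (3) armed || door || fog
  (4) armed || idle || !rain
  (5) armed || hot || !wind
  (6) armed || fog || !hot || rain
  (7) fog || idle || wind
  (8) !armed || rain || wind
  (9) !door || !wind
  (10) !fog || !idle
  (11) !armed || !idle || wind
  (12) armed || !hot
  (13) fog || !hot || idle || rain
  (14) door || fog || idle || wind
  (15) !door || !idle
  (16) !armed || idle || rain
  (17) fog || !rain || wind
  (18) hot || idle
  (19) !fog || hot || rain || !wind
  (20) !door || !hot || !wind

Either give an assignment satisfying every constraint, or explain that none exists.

Case idle = True:
  (!fog || !idle) forces fog = False.
  (!door || !idle) forces door = False.
  (!armed || door || fog) forces armed = False.
  Clause (armed || door || fog) is falsified — contradiction.
Case idle = False:
  Clause (idle) is falsified — contradiction.
Both cases fail, so the formula is unsatisfiable.

Unsatisfiable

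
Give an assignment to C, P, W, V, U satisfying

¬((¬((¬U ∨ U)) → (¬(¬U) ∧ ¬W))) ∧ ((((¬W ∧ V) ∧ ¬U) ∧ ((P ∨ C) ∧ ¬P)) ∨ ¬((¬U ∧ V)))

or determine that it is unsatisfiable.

The formula is unsatisfiable.

The conjunct ¬((¬((¬U ∨ U)) → (¬(¬U) ∧ ¬W))) is unsatisfiable on its own:
  W=F, U=F: evaluates to False.
  W=F, U=T: evaluates to False.
  W=T, U=F: evaluates to False.
  W=T, U=T: evaluates to False.
So the whole conjunction is unsatisfiable.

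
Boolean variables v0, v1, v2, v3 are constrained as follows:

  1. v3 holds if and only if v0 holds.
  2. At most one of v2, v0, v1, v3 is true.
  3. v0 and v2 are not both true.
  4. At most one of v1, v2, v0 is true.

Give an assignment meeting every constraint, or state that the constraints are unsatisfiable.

v0 = False, v1 = False, v2 = False, v3 = False

  (1) v3=F, v0=F — same ✓
  (2) {v2, v0, v1, v3}: 0 true — at most one ✓
  (3) v0=F, v2=F — not both ✓
  (4) {v1, v2, v0}: 0 true — at most one ✓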